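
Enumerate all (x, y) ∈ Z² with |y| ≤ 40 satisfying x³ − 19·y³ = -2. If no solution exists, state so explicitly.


The equation is x³ - 19y³ = -2. For fixed y, x³ = 19·y³ − 2, so a solution requires the RHS to be a perfect cube.
Strategy: iterate y from -40 to 40, compute RHS = 19·y³ − 2, and check whether it is a (positive or negative) perfect cube.
Check small values of y:
  y = 0: RHS = -2 is not a perfect cube.
  y = 1: RHS = 17 is not a perfect cube.
  y = -1: RHS = -21 is not a perfect cube.
  y = 2: RHS = 150 is not a perfect cube.
  y = -2: RHS = -154 is not a perfect cube.
  y = 3: RHS = 511 is not a perfect cube.
  y = -3: RHS = -515 is not a perfect cube.
Continuing the search up to |y| = 40 finds no solutions either.
No (x, y) in the scanned range satisfies the equation.

No integer solutions with |y| ≤ 40.


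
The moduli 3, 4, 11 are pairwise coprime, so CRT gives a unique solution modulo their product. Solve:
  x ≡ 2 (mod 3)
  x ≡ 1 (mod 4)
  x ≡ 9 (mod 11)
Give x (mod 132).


Moduli 3, 4, 11 are pairwise coprime; by CRT there is a unique solution modulo M = 3 · 4 · 11 = 132.
Solve pairwise, accumulating the modulus:
  Start with x ≡ 2 (mod 3).
  Combine with x ≡ 1 (mod 4): since gcd(3, 4) = 1, we get a unique residue mod 12.
    Write x = 2 + 3·t and substitute into x ≡ 1 (mod 4): 3·t ≡ 1 − 2 = -1 (mod 4).
    Reduce coefficients mod 4: 3·t ≡ 3 (mod 4).
    The inverse of 3 mod 4 is 3 (since 3·3 = 9 = 2·4 + 1), so t ≡ 3·3 = 9 ≡ 1 (mod 4).
    Then x = 2 + 3·1 = 5, valid modulo lcm(3, 4) = 12: x ≡ 5 (mod 12).
  Combine with x ≡ 9 (mod 11): since gcd(12, 11) = 1, we get a unique residue mod 132.
    Write x = 5 + 12·t and substitute into x ≡ 9 (mod 11): 12·t ≡ 9 − 5 = 4 (mod 11).
    Reduce coefficients mod 11: 1·t ≡ 4 (mod 11).
    So t ≡ 4 (mod 11).
    Then x = 5 + 12·4 = 53, valid modulo lcm(12, 11) = 132: x ≡ 53 (mod 132).
Verify: 53 mod 3 = 2 ✓, 53 mod 4 = 1 ✓, 53 mod 11 = 9 ✓.

x ≡ 53 (mod 132).


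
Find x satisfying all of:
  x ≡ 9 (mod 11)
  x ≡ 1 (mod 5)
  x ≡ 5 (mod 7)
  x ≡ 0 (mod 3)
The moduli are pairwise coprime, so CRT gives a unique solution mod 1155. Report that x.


Product of moduli M = 11 · 5 · 7 · 3 = 1155.
Merge one congruence at a time:
  Start: x ≡ 9 (mod 11).
  Combine with x ≡ 1 (mod 5); new modulus lcm = 55.
    Write x = 9 + 11·t and substitute into x ≡ 1 (mod 5): 11·t ≡ 1 − 9 = -8 (mod 5).
    Reduce coefficients mod 5: 1·t ≡ 2 (mod 5).
    So t ≡ 2 (mod 5).
    Then x = 9 + 11·2 = 31, valid modulo lcm(11, 5) = 55: x ≡ 31 (mod 55).
  Combine with x ≡ 5 (mod 7); new modulus lcm = 385.
    Write x = 31 + 55·t and substitute into x ≡ 5 (mod 7): 55·t ≡ 5 − 31 = -26 (mod 7).
    Reduce coefficients mod 7: 6·t ≡ 2 (mod 7).
    The inverse of 6 mod 7 is 6 (since 6·6 = 36 = 5·7 + 1), so t ≡ 6·2 = 12 ≡ 5 (mod 7).
    Then x = 31 + 55·5 = 306, valid modulo lcm(55, 7) = 385: x ≡ 306 (mod 385).
  Combine with x ≡ 0 (mod 3); new modulus lcm = 1155.
    Write x = 306 + 385·t and substitute into x ≡ 0 (mod 3): 385·t ≡ 0 − 306 = -306 (mod 3).
    Reduce coefficients mod 3: 1·t ≡ 0 (mod 3).
    So t ≡ 0 (mod 3).
    Then x = 306 + 385·0 = 306, valid modulo lcm(385, 3) = 1155: x ≡ 306 (mod 1155).
Verify against each original: 306 mod 11 = 9, 306 mod 5 = 1, 306 mod 7 = 5, 306 mod 3 = 0.

x ≡ 306 (mod 1155).


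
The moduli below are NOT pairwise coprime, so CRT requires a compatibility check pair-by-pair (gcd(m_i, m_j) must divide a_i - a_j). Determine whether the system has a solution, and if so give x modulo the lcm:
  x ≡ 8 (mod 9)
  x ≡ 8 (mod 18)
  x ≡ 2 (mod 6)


Moduli 9, 18, 6 are not pairwise coprime, so CRT works modulo lcm(m_i) when all pairwise compatibility conditions hold.
Pairwise compatibility: gcd(m_i, m_j) must divide a_i - a_j for every pair.
Merge one congruence at a time:
  Start: x ≡ 8 (mod 9).
  Combine with x ≡ 8 (mod 18): gcd(9, 18) = 9; 8 - 8 = 0, which IS divisible by 9, so compatible.
    Write x = 8 + 9·t and substitute into x ≡ 8 (mod 18): 9·t ≡ 8 − 8 = 0 (mod 18).
    Divide the congruence (and modulus) by g = 9: 1·t ≡ 0 (mod 2).
    So t ≡ 0 (mod 2).
    Then x = 8 + 9·0 = 8, valid modulo lcm(9, 18) = 18: x ≡ 8 (mod 18).
  Combine with x ≡ 2 (mod 6): gcd(18, 6) = 6; 2 - 8 = -6, which IS divisible by 6, so compatible.
    Write x = 8 + 18·t and substitute into x ≡ 2 (mod 6): 18·t ≡ 2 − 8 = -6 (mod 6).
    Divide the congruence (and modulus) by g = 6: 3·t ≡ -1 (mod 1).
    Modulo 1 every t works; take t = 0.
    Then x = 8 + 18·0 = 8, valid modulo lcm(18, 6) = 18: x ≡ 8 (mod 18).
Verify: 8 mod 9 = 8, 8 mod 18 = 8, 8 mod 6 = 2.

x ≡ 8 (mod 18).


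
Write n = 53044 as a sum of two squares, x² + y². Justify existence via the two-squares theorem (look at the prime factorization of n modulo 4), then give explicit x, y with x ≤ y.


Step 1: Factor n = 53044 = 2^2 · 89 · 149.
Step 2: Check the mod-4 condition on each prime factor: 2 = 2 (special); 89 ≡ 1 (mod 4), exponent 1; 149 ≡ 1 (mod 4), exponent 1.
All primes ≡ 3 (mod 4) appear to even exponent (or don't appear), so by the two-squares theorem n IS expressible as a sum of two squares.
Step 3: Build a representation. Group n = k² · m with k = 2 and m = 89 · 149 = 13261 (a product of primes ≡ 1 (mod 4)); a representation of m scales to one of n via (k·x)² + (k·y)² = k²(x² + y²). Each prime p ≡ 1 (mod 4) is itself a sum of two squares; find a² by testing p − a² for a perfect square:
  89: 89 − 1² = 88, 89 − 2² = 85, 89 − 3² = 80, 89 − 4² = 73, 89 − 5² = 64 = 8² ⇒ 89 = 5² + 8².
  149: 149 − 1² = 148, 149 − 2² = 145, 149 − 3² = 140, 149 − 4² = 133, 149 − 5² = 124, 149 − 6² = 113, 149 − 7² = 100 = 10² ⇒ 149 = 7² + 10².
  Combine using the Brahmagupta–Fibonacci identity (a² + b²)(c² + d²) = (ac − bd)² + (ad + bc)² = (ac + bd)² + (ad − bc)²:
  89 · 149 = 13261: from (5² + 8²)(7² + 10²), take (5·7 − 8·10, 5·10 + 8·7) = (35 − 80, 50 + 56) = (-45, 106); dropping signs (only squares matter) gives (45, 106); check 45² + 106² = 2025 + 11236 = 13261 ✓.
  Scale by k = 2: (2·45, 2·106) = (90, 212).
Step 4: Order so x ≤ y and verify: 90² + 212² = 8100 + 44944 = 53044 = n. ✓

n = 53044 = 90² + 212² (one valid representation with x ≤ y).


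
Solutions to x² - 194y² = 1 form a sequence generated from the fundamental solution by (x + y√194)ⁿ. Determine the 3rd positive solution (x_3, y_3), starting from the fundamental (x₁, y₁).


Step 1: Find the fundamental solution (x₁, y₁) of x² - 194y² = 1.
  Expand √194 as a continued fraction. a₀ = ⌊√194⌋ = 13; iterate m_{k+1} = d_k·a_k − m_k, d_{k+1} = (194 − m_{k+1}²)/d_k, a_{k+1} = ⌊(a₀ + m_{k+1})/d_{k+1}⌋ (starting m₀ = 0, d₀ = 1), with convergents p_k = a_k·p_{k-1} + p_{k-2}, q_k = a_k·q_{k-1} + q_{k-2} (p₋₁ = 1, q₋₁ = 0):
  k = 0: a₀ = 13; p₀/q₀ = 13/1; p₀² − 194·q₀² = 169 − 194 = -25.
  k = 1: m = 13, d = 25, a = ⌊(13 + 13)/25⌋ = 1; p/q = (1·13 + 1)/(1·1 + 0) = 14/1; p² − 194·q² = 196 − 194 = 2.
  k = 2: m = 12, d = 2, a = ⌊(13 + 12)/2⌋ = 12; p/q = (12·14 + 13)/(12·1 + 1) = 181/13; p² − 194·q² = 32761 − 32786 = -25.
  k = 3: m = 12, d = 25, a = ⌊(13 + 12)/25⌋ = 1; p/q = (1·181 + 14)/(1·13 + 1) = 195/14; p² − 194·q² = 38025 − 38024 = 1.
  The first convergent with p² − 194·q² = 1 gives the fundamental solution (x₁, y₁) = (195, 14).
Step 2: Apply the recurrence (x_{n+1}, y_{n+1}) = (x₁x_n + 194y₁y_n, x₁y_n + y₁x_n) repeatedly.
  From (x_1, y_1) = (195, 14): x_2 = 195·195 + 194·14·14 = 76049; y_2 = 195·14 + 14·195 = 5460.
  From (x_2, y_2) = (76049, 5460): x_3 = 195·76049 + 194·14·5460 = 29658915; y_3 = 195·5460 + 14·76049 = 2129386.
Step 3: Verify x_3² - 194·y_3² = 879651238977225 - 879651238977224 = 1 (should be 1). ✓

(x_1, y_1) = (195, 14); (x_3, y_3) = (29658915, 2129386).


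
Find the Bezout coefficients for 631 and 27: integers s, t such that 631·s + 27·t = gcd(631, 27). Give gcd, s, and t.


Euclidean algorithm on (631, 27) — divide until remainder is 0:
  631 = 23 · 27 + 10
  27 = 2 · 10 + 7
  10 = 1 · 7 + 3
  7 = 2 · 3 + 1
  3 = 3 · 1 + 0
gcd(631, 27) = 1.
Track Bezout coefficients alongside the remainders: start with r₀ = 631 = a·1 + b·0 (s = 1, t = 0) and r₁ = 27 = a·0 + b·1 (s = 0, t = 1); each new remainder r_{k+1} = r_{k-1} − q_k·r_k inherits s_{k+1} = s_{k-1} − q_k·s_k, t_{k+1} = t_{k-1} − q_k·t_k, so r_k = a·s_k + b·t_k at every step:
  q = 23: r = 10, s = 1 − 23·0 = 1, t = 0 − 23·1 = -23  (check: 631·1 + 27·(-23) = 10)
  q = 2: r = 7, s = 0 − 2·1 = -2, t = 1 − 2·(-23) = 47  (check: 631·(-2) + 27·47 = 7)
  q = 1: r = 3, s = 1 − 1·(-2) = 3, t = -23 − 1·47 = -70  (check: 631·3 + 27·(-70) = 3)
  q = 2: r = 1, s = -2 − 2·3 = -8, t = 47 − 2·(-70) = 187  (check: 631·(-8) + 27·187 = 1)
The row with r = 1 (the gcd) gives the Bezout coefficients s = -8, t = 187.
Result: 631 · (-8) + 27 · (187) = 1.

gcd(631, 27) = 1; s = -8, t = 187 (check: 631·(-8) + 27·187 = 1).


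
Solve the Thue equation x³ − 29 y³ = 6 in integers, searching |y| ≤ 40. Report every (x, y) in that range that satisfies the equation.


The equation is x³ - 29y³ = 6. For fixed y, x³ = 29·y³ + 6, so a solution requires the RHS to be a perfect cube.
Strategy: iterate y from -40 to 40, compute RHS = 29·y³ + 6, and check whether it is a (positive or negative) perfect cube.
Check small values of y:
  y = 0: RHS = 6 is not a perfect cube.
  y = 1: RHS = 35 is not a perfect cube.
  y = -1: RHS = -23 is not a perfect cube.
  y = 2: RHS = 238 is not a perfect cube.
  y = -2: RHS = -226 is not a perfect cube.
  y = 3: RHS = 789 is not a perfect cube.
  y = -3: RHS = -777 is not a perfect cube.
Continuing the search up to |y| = 40 finds no solutions either.
No (x, y) in the scanned range satisfies the equation.

No integer solutions with |y| ≤ 40.


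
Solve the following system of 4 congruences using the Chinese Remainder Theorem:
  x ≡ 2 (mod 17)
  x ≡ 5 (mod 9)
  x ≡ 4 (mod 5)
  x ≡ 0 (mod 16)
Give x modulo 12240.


Product of moduli M = 17 · 9 · 5 · 16 = 12240.
Merge one congruence at a time:
  Start: x ≡ 2 (mod 17).
  Combine with x ≡ 5 (mod 9); new modulus lcm = 153.
    Write x = 2 + 17·t and substitute into x ≡ 5 (mod 9): 17·t ≡ 5 − 2 = 3 (mod 9).
    Reduce coefficients mod 9: 8·t ≡ 3 (mod 9).
    The inverse of 8 mod 9 is 8 (since 8·8 = 64 = 7·9 + 1), so t ≡ 8·3 = 24 ≡ 6 (mod 9).
    Then x = 2 + 17·6 = 104, valid modulo lcm(17, 9) = 153: x ≡ 104 (mod 153).
  Combine with x ≡ 4 (mod 5); new modulus lcm = 765.
    Write x = 104 + 153·t and substitute into x ≡ 4 (mod 5): 153·t ≡ 4 − 104 = -100 (mod 5).
    Reduce coefficients mod 5: 3·t ≡ 0 (mod 5).
    The inverse of 3 mod 5 is 2 (since 3·2 = 6 = 1·5 + 1), so t ≡ 2·0 = 0 ≡ 0 (mod 5).
    Then x = 104 + 153·0 = 104, valid modulo lcm(153, 5) = 765: x ≡ 104 (mod 765).
  Combine with x ≡ 0 (mod 16); new modulus lcm = 12240.
    Write x = 104 + 765·t and substitute into x ≡ 0 (mod 16): 765·t ≡ 0 − 104 = -104 (mod 16).
    Reduce coefficients mod 16: 13·t ≡ 8 (mod 16).
    The inverse of 13 mod 16 is 5 (since 13·5 = 65 = 4·16 + 1), so t ≡ 5·8 = 40 ≡ 8 (mod 16).
    Then x = 104 + 765·8 = 6224, valid modulo lcm(765, 16) = 12240: x ≡ 6224 (mod 12240).
Verify against each original: 6224 mod 17 = 2, 6224 mod 9 = 5, 6224 mod 5 = 4, 6224 mod 16 = 0.

x ≡ 6224 (mod 12240).


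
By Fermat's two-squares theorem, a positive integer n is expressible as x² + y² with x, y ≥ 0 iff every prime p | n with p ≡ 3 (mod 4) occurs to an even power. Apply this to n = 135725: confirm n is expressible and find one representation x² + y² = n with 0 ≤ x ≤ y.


Step 1: Factor n = 135725 = 5^2 · 61 · 89.
Step 2: Check the mod-4 condition on each prime factor: 5 ≡ 1 (mod 4), exponent 2; 61 ≡ 1 (mod 4), exponent 1; 89 ≡ 1 (mod 4), exponent 1.
All primes ≡ 3 (mod 4) appear to even exponent (or don't appear), so by the two-squares theorem n IS expressible as a sum of two squares.
Step 3: Build a representation. Group n = k² · m with k = 5 and m = 61 · 89 = 5429 (a product of primes ≡ 1 (mod 4)); a representation of m scales to one of n via (k·x)² + (k·y)² = k²(x² + y²). Each prime p ≡ 1 (mod 4) is itself a sum of two squares; find a² by testing p − a² for a perfect square:
  61: 61 − 1² = 60, 61 − 2² = 57, 61 − 3² = 52, 61 − 4² = 45, 61 − 5² = 36 = 6² ⇒ 61 = 5² + 6².
  89: 89 − 1² = 88, 89 − 2² = 85, 89 − 3² = 80, 89 − 4² = 73, 89 − 5² = 64 = 8² ⇒ 89 = 5² + 8².
  Combine using the Brahmagupta–Fibonacci identity (a² + b²)(c² + d²) = (ac − bd)² + (ad + bc)² = (ac + bd)² + (ad − bc)²:
  61 · 89 = 5429: from (5² + 6²)(5² + 8²), take (5·5 − 6·8, 5·8 + 6·5) = (25 − 48, 40 + 30) = (-23, 70); dropping signs (only squares matter) gives (23, 70); check 23² + 70² = 529 + 4900 = 5429 ✓.
  Scale by k = 5: (5·23, 5·70) = (115, 350).
Step 4: Order so x ≤ y and verify: 115² + 350² = 13225 + 122500 = 135725 = n. ✓

n = 135725 = 115² + 350² (one valid representation with x ≤ y).


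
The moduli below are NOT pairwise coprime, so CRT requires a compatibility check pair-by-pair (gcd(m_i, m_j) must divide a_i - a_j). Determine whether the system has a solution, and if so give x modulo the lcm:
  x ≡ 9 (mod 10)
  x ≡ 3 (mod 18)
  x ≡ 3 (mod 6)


Moduli 10, 18, 6 are not pairwise coprime, so CRT works modulo lcm(m_i) when all pairwise compatibility conditions hold.
Pairwise compatibility: gcd(m_i, m_j) must divide a_i - a_j for every pair.
Merge one congruence at a time:
  Start: x ≡ 9 (mod 10).
  Combine with x ≡ 3 (mod 18): gcd(10, 18) = 2; 3 - 9 = -6, which IS divisible by 2, so compatible.
    Write x = 9 + 10·t and substitute into x ≡ 3 (mod 18): 10·t ≡ 3 − 9 = -6 (mod 18).
    Divide the congruence (and modulus) by g = 2: 5·t ≡ -3 (mod 9).
    Reduce coefficients mod 9: 5·t ≡ 6 (mod 9).
    The inverse of 5 mod 9 is 2 (since 5·2 = 10 = 1·9 + 1), so t ≡ 2·6 = 12 ≡ 3 (mod 9).
    Then x = 9 + 10·3 = 39, valid modulo lcm(10, 18) = 90: x ≡ 39 (mod 90).
  Combine with x ≡ 3 (mod 6): gcd(90, 6) = 6; 3 - 39 = -36, which IS divisible by 6, so compatible.
    Write x = 39 + 90·t and substitute into x ≡ 3 (mod 6): 90·t ≡ 3 − 39 = -36 (mod 6).
    Divide the congruence (and modulus) by g = 6: 15·t ≡ -6 (mod 1).
    Modulo 1 every t works; take t = 0.
    Then x = 39 + 90·0 = 39, valid modulo lcm(90, 6) = 90: x ≡ 39 (mod 90).
Verify: 39 mod 10 = 9, 39 mod 18 = 3, 39 mod 6 = 3.

x ≡ 39 (mod 90).


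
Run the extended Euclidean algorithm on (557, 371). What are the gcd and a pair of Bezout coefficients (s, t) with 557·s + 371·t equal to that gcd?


Euclidean algorithm on (557, 371) — divide until remainder is 0:
  557 = 1 · 371 + 186
  371 = 1 · 186 + 185
  186 = 1 · 185 + 1
  185 = 185 · 1 + 0
gcd(557, 371) = 1.
Track Bezout coefficients alongside the remainders: start with r₀ = 557 = a·1 + b·0 (s = 1, t = 0) and r₁ = 371 = a·0 + b·1 (s = 0, t = 1); each new remainder r_{k+1} = r_{k-1} − q_k·r_k inherits s_{k+1} = s_{k-1} − q_k·s_k, t_{k+1} = t_{k-1} − q_k·t_k, so r_k = a·s_k + b·t_k at every step:
  q = 1: r = 186, s = 1 − 1·0 = 1, t = 0 − 1·1 = -1  (check: 557·1 + 371·(-1) = 186)
  q = 1: r = 185, s = 0 − 1·1 = -1, t = 1 − 1·(-1) = 2  (check: 557·(-1) + 371·2 = 185)
  q = 1: r = 1, s = 1 − 1·(-1) = 2, t = -1 − 1·2 = -3  (check: 557·2 + 371·(-3) = 1)
The row with r = 1 (the gcd) gives the Bezout coefficients s = 2, t = -3.
Result: 557 · (2) + 371 · (-3) = 1.

gcd(557, 371) = 1; s = 2, t = -3 (check: 557·2 + 371·(-3) = 1).


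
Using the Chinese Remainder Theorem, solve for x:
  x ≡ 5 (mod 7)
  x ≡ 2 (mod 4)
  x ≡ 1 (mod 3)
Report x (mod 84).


Moduli 7, 4, 3 are pairwise coprime; by CRT there is a unique solution modulo M = 7 · 4 · 3 = 84.
Solve pairwise, accumulating the modulus:
  Start with x ≡ 5 (mod 7).
  Combine with x ≡ 2 (mod 4): since gcd(7, 4) = 1, we get a unique residue mod 28.
    Write x = 5 + 7·t and substitute into x ≡ 2 (mod 4): 7·t ≡ 2 − 5 = -3 (mod 4).
    Reduce coefficients mod 4: 3·t ≡ 1 (mod 4).
    The inverse of 3 mod 4 is 3 (since 3·3 = 9 = 2·4 + 1), so t ≡ 3·1 = 3 ≡ 3 (mod 4).
    Then x = 5 + 7·3 = 26, valid modulo lcm(7, 4) = 28: x ≡ 26 (mod 28).
  Combine with x ≡ 1 (mod 3): since gcd(28, 3) = 1, we get a unique residue mod 84.
    Write x = 26 + 28·t and substitute into x ≡ 1 (mod 3): 28·t ≡ 1 − 26 = -25 (mod 3).
    Reduce coefficients mod 3: 1·t ≡ 2 (mod 3).
    So t ≡ 2 (mod 3).
    Then x = 26 + 28·2 = 82, valid modulo lcm(28, 3) = 84: x ≡ 82 (mod 84).
Verify: 82 mod 7 = 5 ✓, 82 mod 4 = 2 ✓, 82 mod 3 = 1 ✓.

x ≡ 82 (mod 84).


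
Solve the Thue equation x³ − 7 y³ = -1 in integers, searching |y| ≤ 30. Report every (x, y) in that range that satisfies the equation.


The equation is x³ - 7y³ = -1. For fixed y, x³ = 7·y³ − 1, so a solution requires the RHS to be a perfect cube.
Strategy: iterate y from -30 to 30, compute RHS = 7·y³ − 1, and check whether it is a (positive or negative) perfect cube.
Check small values of y:
  y = 0: RHS = -1 = (-1)³ ⇒ x = -1 works.
  y = 1: RHS = 6 is not a perfect cube.
  y = -1: RHS = -8 = (-2)³ ⇒ x = -2 works.
  y = 2: RHS = 55 is not a perfect cube.
  y = -2: RHS = -57 is not a perfect cube.
  y = 3: RHS = 188 is not a perfect cube.
  y = -3: RHS = -190 is not a perfect cube.
Continuing the search up to |y| = 30 finds no further solutions beyond those listed.
Collected solutions: (-1, 0), (-2, -1).

Solutions (with |y| ≤ 30): (-1, 0), (-2, -1).


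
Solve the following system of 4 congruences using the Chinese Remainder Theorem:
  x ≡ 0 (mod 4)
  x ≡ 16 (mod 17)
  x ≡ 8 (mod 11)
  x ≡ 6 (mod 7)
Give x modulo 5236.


Product of moduli M = 4 · 17 · 11 · 7 = 5236.
Merge one congruence at a time:
  Start: x ≡ 0 (mod 4).
  Combine with x ≡ 16 (mod 17); new modulus lcm = 68.
    Write x = 0 + 4·t and substitute into x ≡ 16 (mod 17): 4·t ≡ 16 − 0 = 16 (mod 17).
    The inverse of 4 mod 17 is 13 (since 4·13 = 52 = 3·17 + 1), so t ≡ 13·16 = 208 ≡ 4 (mod 17).
    Then x = 0 + 4·4 = 16, valid modulo lcm(4, 17) = 68: x ≡ 16 (mod 68).
  Combine with x ≡ 8 (mod 11); new modulus lcm = 748.
    Write x = 16 + 68·t and substitute into x ≡ 8 (mod 11): 68·t ≡ 8 − 16 = -8 (mod 11).
    Reduce coefficients mod 11: 2·t ≡ 3 (mod 11).
    The inverse of 2 mod 11 is 6 (since 2·6 = 12 = 1·11 + 1), so t ≡ 6·3 = 18 ≡ 7 (mod 11).
    Then x = 16 + 68·7 = 492, valid modulo lcm(68, 11) = 748: x ≡ 492 (mod 748).
  Combine with x ≡ 6 (mod 7); new modulus lcm = 5236.
    Write x = 492 + 748·t and substitute into x ≡ 6 (mod 7): 748·t ≡ 6 − 492 = -486 (mod 7).
    Reduce coefficients mod 7: 6·t ≡ 4 (mod 7).
    The inverse of 6 mod 7 is 6 (since 6·6 = 36 = 5·7 + 1), so t ≡ 6·4 = 24 ≡ 3 (mod 7).
    Then x = 492 + 748·3 = 2736, valid modulo lcm(748, 7) = 5236: x ≡ 2736 (mod 5236).
Verify against each original: 2736 mod 4 = 0, 2736 mod 17 = 16, 2736 mod 11 = 8, 2736 mod 7 = 6.

x ≡ 2736 (mod 5236).


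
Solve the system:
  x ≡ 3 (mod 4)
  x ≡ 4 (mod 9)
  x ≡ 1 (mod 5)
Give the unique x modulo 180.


Moduli 4, 9, 5 are pairwise coprime; by CRT there is a unique solution modulo M = 4 · 9 · 5 = 180.
Solve pairwise, accumulating the modulus:
  Start with x ≡ 3 (mod 4).
  Combine with x ≡ 4 (mod 9): since gcd(4, 9) = 1, we get a unique residue mod 36.
    Write x = 3 + 4·t and substitute into x ≡ 4 (mod 9): 4·t ≡ 4 − 3 = 1 (mod 9).
    The inverse of 4 mod 9 is 7 (since 4·7 = 28 = 3·9 + 1), so t ≡ 7·1 = 7 ≡ 7 (mod 9).
    Then x = 3 + 4·7 = 31, valid modulo lcm(4, 9) = 36: x ≡ 31 (mod 36).
  Combine with x ≡ 1 (mod 5): since gcd(36, 5) = 1, we get a unique residue mod 180.
    Write x = 31 + 36·t and substitute into x ≡ 1 (mod 5): 36·t ≡ 1 − 31 = -30 (mod 5).
    Reduce coefficients mod 5: 1·t ≡ 0 (mod 5).
    So t ≡ 0 (mod 5).
    Then x = 31 + 36·0 = 31, valid modulo lcm(36, 5) = 180: x ≡ 31 (mod 180).
Verify: 31 mod 4 = 3 ✓, 31 mod 9 = 4 ✓, 31 mod 5 = 1 ✓.

x ≡ 31 (mod 180).


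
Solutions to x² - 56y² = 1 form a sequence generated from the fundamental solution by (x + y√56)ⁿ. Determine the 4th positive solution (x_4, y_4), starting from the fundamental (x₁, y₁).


Step 1: Find the fundamental solution (x₁, y₁) of x² - 56y² = 1.
  Expand √56 as a continued fraction. a₀ = ⌊√56⌋ = 7; iterate m_{k+1} = d_k·a_k − m_k, d_{k+1} = (56 − m_{k+1}²)/d_k, a_{k+1} = ⌊(a₀ + m_{k+1})/d_{k+1}⌋ (starting m₀ = 0, d₀ = 1), with convergents p_k = a_k·p_{k-1} + p_{k-2}, q_k = a_k·q_{k-1} + q_{k-2} (p₋₁ = 1, q₋₁ = 0):
  k = 0: a₀ = 7; p₀/q₀ = 7/1; p₀² − 56·q₀² = 49 − 56 = -7.
  k = 1: m = 7, d = 7, a = ⌊(7 + 7)/7⌋ = 2; p/q = (2·7 + 1)/(2·1 + 0) = 15/2; p² − 56·q² = 225 − 224 = 1.
  The first convergent with p² − 56·q² = 1 gives the fundamental solution (x₁, y₁) = (15, 2).
Step 2: Apply the recurrence (x_{n+1}, y_{n+1}) = (x₁x_n + 56y₁y_n, x₁y_n + y₁x_n) repeatedly.
  From (x_1, y_1) = (15, 2): x_2 = 15·15 + 56·2·2 = 449; y_2 = 15·2 + 2·15 = 60.
  From (x_2, y_2) = (449, 60): x_3 = 15·449 + 56·2·60 = 13455; y_3 = 15·60 + 2·449 = 1798.
  From (x_3, y_3) = (13455, 1798): x_4 = 15·13455 + 56·2·1798 = 403201; y_4 = 15·1798 + 2·13455 = 53880.
Step 3: Verify x_4² - 56·y_4² = 162571046401 - 162571046400 = 1 (should be 1). ✓

(x_1, y_1) = (15, 2); (x_4, y_4) = (403201, 53880).


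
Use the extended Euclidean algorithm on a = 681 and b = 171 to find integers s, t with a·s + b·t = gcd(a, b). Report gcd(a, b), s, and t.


Euclidean algorithm on (681, 171) — divide until remainder is 0:
  681 = 3 · 171 + 168
  171 = 1 · 168 + 3
  168 = 56 · 3 + 0
gcd(681, 171) = 3.
Track Bezout coefficients alongside the remainders: start with r₀ = 681 = a·1 + b·0 (s = 1, t = 0) and r₁ = 171 = a·0 + b·1 (s = 0, t = 1); each new remainder r_{k+1} = r_{k-1} − q_k·r_k inherits s_{k+1} = s_{k-1} − q_k·s_k, t_{k+1} = t_{k-1} − q_k·t_k, so r_k = a·s_k + b·t_k at every step:
  q = 3: r = 168, s = 1 − 3·0 = 1, t = 0 − 3·1 = -3  (check: 681·1 + 171·(-3) = 168)
  q = 1: r = 3, s = 0 − 1·1 = -1, t = 1 − 1·(-3) = 4  (check: 681·(-1) + 171·4 = 3)
The row with r = 3 (the gcd) gives the Bezout coefficients s = -1, t = 4.
Result: 681 · (-1) + 171 · (4) = 3.

gcd(681, 171) = 3; s = -1, t = 4 (check: 681·(-1) + 171·4 = 3).


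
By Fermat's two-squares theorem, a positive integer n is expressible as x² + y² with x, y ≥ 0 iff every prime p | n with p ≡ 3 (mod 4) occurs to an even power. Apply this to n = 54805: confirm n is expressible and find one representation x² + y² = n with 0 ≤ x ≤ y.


Step 1: Factor n = 54805 = 5 · 97 · 113.
Step 2: Check the mod-4 condition on each prime factor: 5 ≡ 1 (mod 4), exponent 1; 97 ≡ 1 (mod 4), exponent 1; 113 ≡ 1 (mod 4), exponent 1.
All primes ≡ 3 (mod 4) appear to even exponent (or don't appear), so by the two-squares theorem n IS expressible as a sum of two squares.
Step 3: Build a representation. Here n = 5 · 97 · 113 is a product of primes ≡ 1 (mod 4). Each prime p ≡ 1 (mod 4) is itself a sum of two squares; find a² by testing p − a² for a perfect square:
  5: 5 − 1² = 4 = 2² ⇒ 5 = 1² + 2².
  97: 97 − 1² = 96, 97 − 2² = 93, 97 − 3² = 88, 97 − 4² = 81 = 9² ⇒ 97 = 4² + 9².
  113: 113 − 1² = 112, 113 − 2² = 109, 113 − 3² = 104, 113 − 4² = 97, 113 − 5² = 88, 113 − 6² = 77, 113 − 7² = 64 = 8² ⇒ 113 = 7² + 8².
  Combine using the Brahmagupta–Fibonacci identity (a² + b²)(c² + d²) = (ac − bd)² + (ad + bc)² = (ac + bd)² + (ad − bc)²:
  5 · 97 = 485: from (1² + 2²)(4² + 9²), take (1·4 − 2·9, 1·9 + 2·4) = (4 − 18, 9 + 8) = (-14, 17); dropping signs (only squares matter) gives (14, 17); check 14² + 17² = 196 + 289 = 485 ✓.
  485 · 113 = 54805: from (14² + 17²)(7² + 8²), take (14·7 − 17·8, 14·8 + 17·7) = (98 − 136, 112 + 119) = (-38, 231); dropping signs (only squares matter) gives (38, 231); check 38² + 231² = 1444 + 53361 = 54805 ✓.
Step 4: Order so x ≤ y and verify: 38² + 231² = 1444 + 53361 = 54805 = n. ✓

n = 54805 = 38² + 231² (one valid representation with x ≤ y).


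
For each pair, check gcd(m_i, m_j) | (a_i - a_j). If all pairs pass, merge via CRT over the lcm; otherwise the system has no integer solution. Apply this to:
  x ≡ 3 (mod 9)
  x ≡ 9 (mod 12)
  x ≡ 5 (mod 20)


Moduli 9, 12, 20 are not pairwise coprime, so CRT works modulo lcm(m_i) when all pairwise compatibility conditions hold.
Pairwise compatibility: gcd(m_i, m_j) must divide a_i - a_j for every pair.
Merge one congruence at a time:
  Start: x ≡ 3 (mod 9).
  Combine with x ≡ 9 (mod 12): gcd(9, 12) = 3; 9 - 3 = 6, which IS divisible by 3, so compatible.
    Write x = 3 + 9·t and substitute into x ≡ 9 (mod 12): 9·t ≡ 9 − 3 = 6 (mod 12).
    Divide the congruence (and modulus) by g = 3: 3·t ≡ 2 (mod 4).
    The inverse of 3 mod 4 is 3 (since 3·3 = 9 = 2·4 + 1), so t ≡ 3·2 = 6 ≡ 2 (mod 4).
    Then x = 3 + 9·2 = 21, valid modulo lcm(9, 12) = 36: x ≡ 21 (mod 36).
  Combine with x ≡ 5 (mod 20): gcd(36, 20) = 4; 5 - 21 = -16, which IS divisible by 4, so compatible.
    Write x = 21 + 36·t and substitute into x ≡ 5 (mod 20): 36·t ≡ 5 − 21 = -16 (mod 20).
    Divide the congruence (and modulus) by g = 4: 9·t ≡ -4 (mod 5).
    Reduce coefficients mod 5: 4·t ≡ 1 (mod 5).
    The inverse of 4 mod 5 is 4 (since 4·4 = 16 = 3·5 + 1), so t ≡ 4·1 = 4 ≡ 4 (mod 5).
    Then x = 21 + 36·4 = 165, valid modulo lcm(36, 20) = 180: x ≡ 165 (mod 180).
Verify: 165 mod 9 = 3, 165 mod 12 = 9, 165 mod 20 = 5.

x ≡ 165 (mod 180).


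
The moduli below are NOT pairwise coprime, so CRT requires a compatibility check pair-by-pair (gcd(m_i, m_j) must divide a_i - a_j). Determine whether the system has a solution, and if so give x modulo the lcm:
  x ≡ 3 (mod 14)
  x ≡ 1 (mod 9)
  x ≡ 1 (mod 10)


Moduli 14, 9, 10 are not pairwise coprime, so CRT works modulo lcm(m_i) when all pairwise compatibility conditions hold.
Pairwise compatibility: gcd(m_i, m_j) must divide a_i - a_j for every pair.
Merge one congruence at a time:
  Start: x ≡ 3 (mod 14).
  Combine with x ≡ 1 (mod 9): gcd(14, 9) = 1; 1 - 3 = -2, which IS divisible by 1, so compatible.
    Write x = 3 + 14·t and substitute into x ≡ 1 (mod 9): 14·t ≡ 1 − 3 = -2 (mod 9).
    Reduce coefficients mod 9: 5·t ≡ 7 (mod 9).
    The inverse of 5 mod 9 is 2 (since 5·2 = 10 = 1·9 + 1), so t ≡ 2·7 = 14 ≡ 5 (mod 9).
    Then x = 3 + 14·5 = 73, valid modulo lcm(14, 9) = 126: x ≡ 73 (mod 126).
  Combine with x ≡ 1 (mod 10): gcd(126, 10) = 2; 1 - 73 = -72, which IS divisible by 2, so compatible.
    Write x = 73 + 126·t and substitute into x ≡ 1 (mod 10): 126·t ≡ 1 − 73 = -72 (mod 10).
    Divide the congruence (and modulus) by g = 2: 63·t ≡ -36 (mod 5).
    Reduce coefficients mod 5: 3·t ≡ 4 (mod 5).
    The inverse of 3 mod 5 is 2 (since 3·2 = 6 = 1·5 + 1), so t ≡ 2·4 = 8 ≡ 3 (mod 5).
    Then x = 73 + 126·3 = 451, valid modulo lcm(126, 10) = 630: x ≡ 451 (mod 630).
Verify: 451 mod 14 = 3, 451 mod 9 = 1, 451 mod 10 = 1.

x ≡ 451 (mod 630).


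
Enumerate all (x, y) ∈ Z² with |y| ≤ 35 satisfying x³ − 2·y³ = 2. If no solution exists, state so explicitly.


The equation is x³ - 2y³ = 2. For fixed y, x³ = 2·y³ + 2, so a solution requires the RHS to be a perfect cube.
Strategy: iterate y from -35 to 35, compute RHS = 2·y³ + 2, and check whether it is a (positive or negative) perfect cube.
Check small values of y:
  y = 0: RHS = 2 is not a perfect cube.
  y = 1: RHS = 4 is not a perfect cube.
  y = -1: RHS = 0 = (0)³ ⇒ x = 0 works.
  y = 2: RHS = 18 is not a perfect cube.
  y = -2: RHS = -14 is not a perfect cube.
  y = 3: RHS = 56 is not a perfect cube.
  y = -3: RHS = -52 is not a perfect cube.
Continuing the search up to |y| = 35 finds no further solutions beyond those listed.
Collected solutions: (0, -1).

Solutions (with |y| ≤ 35): (0, -1).


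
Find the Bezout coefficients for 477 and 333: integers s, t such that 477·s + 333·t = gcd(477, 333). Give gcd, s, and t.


Euclidean algorithm on (477, 333) — divide until remainder is 0:
  477 = 1 · 333 + 144
  333 = 2 · 144 + 45
  144 = 3 · 45 + 9
  45 = 5 · 9 + 0
gcd(477, 333) = 9.
Track Bezout coefficients alongside the remainders: start with r₀ = 477 = a·1 + b·0 (s = 1, t = 0) and r₁ = 333 = a·0 + b·1 (s = 0, t = 1); each new remainder r_{k+1} = r_{k-1} − q_k·r_k inherits s_{k+1} = s_{k-1} − q_k·s_k, t_{k+1} = t_{k-1} − q_k·t_k, so r_k = a·s_k + b·t_k at every step:
  q = 1: r = 144, s = 1 − 1·0 = 1, t = 0 − 1·1 = -1  (check: 477·1 + 333·(-1) = 144)
  q = 2: r = 45, s = 0 − 2·1 = -2, t = 1 − 2·(-1) = 3  (check: 477·(-2) + 333·3 = 45)
  q = 3: r = 9, s = 1 − 3·(-2) = 7, t = -1 − 3·3 = -10  (check: 477·7 + 333·(-10) = 9)
The row with r = 9 (the gcd) gives the Bezout coefficients s = 7, t = -10.
Result: 477 · (7) + 333 · (-10) = 9.

gcd(477, 333) = 9; s = 7, t = -10 (check: 477·7 + 333·(-10) = 9).


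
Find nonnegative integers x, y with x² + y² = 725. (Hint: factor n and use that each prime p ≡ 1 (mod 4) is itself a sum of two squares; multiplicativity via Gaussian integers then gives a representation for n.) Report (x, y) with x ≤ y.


Step 1: Factor n = 725 = 5^2 · 29.
Step 2: Check the mod-4 condition on each prime factor: 5 ≡ 1 (mod 4), exponent 2; 29 ≡ 1 (mod 4), exponent 1.
All primes ≡ 3 (mod 4) appear to even exponent (or don't appear), so by the two-squares theorem n IS expressible as a sum of two squares.
Step 3: Build a representation. Here n = 5 · 5 · 29 is a product of primes ≡ 1 (mod 4). Each prime p ≡ 1 (mod 4) is itself a sum of two squares; find a² by testing p − a² for a perfect square:
  5: 5 − 1² = 4 = 2² ⇒ 5 = 1² + 2².
  29: 29 − 1² = 28, 29 − 2² = 25 = 5² ⇒ 29 = 2² + 5².
  Combine using the Brahmagupta–Fibonacci identity (a² + b²)(c² + d²) = (ac − bd)² + (ad + bc)² = (ac + bd)² + (ad − bc)²:
  5 · 5 = 25: from (1² + 2²)(1² + 2²), take (1·1 − 2·2, 1·2 + 2·1) = (1 − 4, 2 + 2) = (-3, 4); dropping signs (only squares matter) gives (3, 4); check 3² + 4² = 9 + 16 = 25 ✓.
  25 · 29 = 725: from (3² + 4²)(2² + 5²), take (3·2 − 4·5, 3·5 + 4·2) = (6 − 20, 15 + 8) = (-14, 23); dropping signs (only squares matter) gives (14, 23); check 14² + 23² = 196 + 529 = 725 ✓.
Step 4: Order so x ≤ y and verify: 14² + 23² = 196 + 529 = 725 = n. ✓

n = 725 = 14² + 23² (one valid representation with x ≤ y).


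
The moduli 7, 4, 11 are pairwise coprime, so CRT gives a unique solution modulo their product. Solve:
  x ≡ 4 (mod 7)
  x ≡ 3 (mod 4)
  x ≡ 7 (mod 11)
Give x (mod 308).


Moduli 7, 4, 11 are pairwise coprime; by CRT there is a unique solution modulo M = 7 · 4 · 11 = 308.
Solve pairwise, accumulating the modulus:
  Start with x ≡ 4 (mod 7).
  Combine with x ≡ 3 (mod 4): since gcd(7, 4) = 1, we get a unique residue mod 28.
    Write x = 4 + 7·t and substitute into x ≡ 3 (mod 4): 7·t ≡ 3 − 4 = -1 (mod 4).
    Reduce coefficients mod 4: 3·t ≡ 3 (mod 4).
    The inverse of 3 mod 4 is 3 (since 3·3 = 9 = 2·4 + 1), so t ≡ 3·3 = 9 ≡ 1 (mod 4).
    Then x = 4 + 7·1 = 11, valid modulo lcm(7, 4) = 28: x ≡ 11 (mod 28).
  Combine with x ≡ 7 (mod 11): since gcd(28, 11) = 1, we get a unique residue mod 308.
    Write x = 11 + 28·t and substitute into x ≡ 7 (mod 11): 28·t ≡ 7 − 11 = -4 (mod 11).
    Reduce coefficients mod 11: 6·t ≡ 7 (mod 11).
    The inverse of 6 mod 11 is 2 (since 6·2 = 12 = 1·11 + 1), so t ≡ 2·7 = 14 ≡ 3 (mod 11).
    Then x = 11 + 28·3 = 95, valid modulo lcm(28, 11) = 308: x ≡ 95 (mod 308).
Verify: 95 mod 7 = 4 ✓, 95 mod 4 = 3 ✓, 95 mod 11 = 7 ✓.

x ≡ 95 (mod 308).


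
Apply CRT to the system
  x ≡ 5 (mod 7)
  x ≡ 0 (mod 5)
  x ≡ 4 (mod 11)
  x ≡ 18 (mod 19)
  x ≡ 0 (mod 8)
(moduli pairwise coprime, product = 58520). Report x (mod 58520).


Product of moduli M = 7 · 5 · 11 · 19 · 8 = 58520.
Merge one congruence at a time:
  Start: x ≡ 5 (mod 7).
  Combine with x ≡ 0 (mod 5); new modulus lcm = 35.
    Write x = 5 + 7·t and substitute into x ≡ 0 (mod 5): 7·t ≡ 0 − 5 = -5 (mod 5).
    Reduce coefficients mod 5: 2·t ≡ 0 (mod 5).
    The inverse of 2 mod 5 is 3 (since 2·3 = 6 = 1·5 + 1), so t ≡ 3·0 = 0 ≡ 0 (mod 5).
    Then x = 5 + 7·0 = 5, valid modulo lcm(7, 5) = 35: x ≡ 5 (mod 35).
  Combine with x ≡ 4 (mod 11); new modulus lcm = 385.
    Write x = 5 + 35·t and substitute into x ≡ 4 (mod 11): 35·t ≡ 4 − 5 = -1 (mod 11).
    Reduce coefficients mod 11: 2·t ≡ 10 (mod 11).
    The inverse of 2 mod 11 is 6 (since 2·6 = 12 = 1·11 + 1), so t ≡ 6·10 = 60 ≡ 5 (mod 11).
    Then x = 5 + 35·5 = 180, valid modulo lcm(35, 11) = 385: x ≡ 180 (mod 385).
  Combine with x ≡ 18 (mod 19); new modulus lcm = 7315.
    Write x = 180 + 385·t and substitute into x ≡ 18 (mod 19): 385·t ≡ 18 − 180 = -162 (mod 19).
    Reduce coefficients mod 19: 5·t ≡ 9 (mod 19).
    The inverse of 5 mod 19 is 4 (since 5·4 = 20 = 1·19 + 1), so t ≡ 4·9 = 36 ≡ 17 (mod 19).
    Then x = 180 + 385·17 = 6725, valid modulo lcm(385, 19) = 7315: x ≡ 6725 (mod 7315).
  Combine with x ≡ 0 (mod 8); new modulus lcm = 58520.
    Write x = 6725 + 7315·t and substitute into x ≡ 0 (mod 8): 7315·t ≡ 0 − 6725 = -6725 (mod 8).
    Reduce coefficients mod 8: 3·t ≡ 3 (mod 8).
    The inverse of 3 mod 8 is 3 (since 3·3 = 9 = 1·8 + 1), so t ≡ 3·3 = 9 ≡ 1 (mod 8).
    Then x = 6725 + 7315·1 = 14040, valid modulo lcm(7315, 8) = 58520: x ≡ 14040 (mod 58520).
Verify against each original: 14040 mod 7 = 5, 14040 mod 5 = 0, 14040 mod 11 = 4, 14040 mod 19 = 18, 14040 mod 8 = 0.

x ≡ 14040 (mod 58520).


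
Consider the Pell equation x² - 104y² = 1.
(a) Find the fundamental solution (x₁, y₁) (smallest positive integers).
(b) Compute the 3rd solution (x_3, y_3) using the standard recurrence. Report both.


Step 1: Find the fundamental solution (x₁, y₁) of x² - 104y² = 1.
  Expand √104 as a continued fraction. a₀ = ⌊√104⌋ = 10; iterate m_{k+1} = d_k·a_k − m_k, d_{k+1} = (104 − m_{k+1}²)/d_k, a_{k+1} = ⌊(a₀ + m_{k+1})/d_{k+1}⌋ (starting m₀ = 0, d₀ = 1), with convergents p_k = a_k·p_{k-1} + p_{k-2}, q_k = a_k·q_{k-1} + q_{k-2} (p₋₁ = 1, q₋₁ = 0):
  k = 0: a₀ = 10; p₀/q₀ = 10/1; p₀² − 104·q₀² = 100 − 104 = -4.
  k = 1: m = 10, d = 4, a = ⌊(10 + 10)/4⌋ = 5; p/q = (5·10 + 1)/(5·1 + 0) = 51/5; p² − 104·q² = 2601 − 2600 = 1.
  The first convergent with p² − 104·q² = 1 gives the fundamental solution (x₁, y₁) = (51, 5).
Step 2: Apply the recurrence (x_{n+1}, y_{n+1}) = (x₁x_n + 104y₁y_n, x₁y_n + y₁x_n) repeatedly.
  From (x_1, y_1) = (51, 5): x_2 = 51·51 + 104·5·5 = 5201; y_2 = 51·5 + 5·51 = 510.
  From (x_2, y_2) = (5201, 510): x_3 = 51·5201 + 104·5·510 = 530451; y_3 = 51·510 + 5·5201 = 52015.
Step 3: Verify x_3² - 104·y_3² = 281378263401 - 281378263400 = 1 (should be 1). ✓

(x_1, y_1) = (51, 5); (x_3, y_3) = (530451, 52015).


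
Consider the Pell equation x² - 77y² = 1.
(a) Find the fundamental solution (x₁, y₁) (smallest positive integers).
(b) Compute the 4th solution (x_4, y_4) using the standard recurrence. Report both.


Step 1: Find the fundamental solution (x₁, y₁) of x² - 77y² = 1.
  Expand √77 as a continued fraction. a₀ = ⌊√77⌋ = 8; iterate m_{k+1} = d_k·a_k − m_k, d_{k+1} = (77 − m_{k+1}²)/d_k, a_{k+1} = ⌊(a₀ + m_{k+1})/d_{k+1}⌋ (starting m₀ = 0, d₀ = 1), with convergents p_k = a_k·p_{k-1} + p_{k-2}, q_k = a_k·q_{k-1} + q_{k-2} (p₋₁ = 1, q₋₁ = 0):
  k = 0: a₀ = 8; p₀/q₀ = 8/1; p₀² − 77·q₀² = 64 − 77 = -13.
  k = 1: m = 8, d = 13, a = ⌊(8 + 8)/13⌋ = 1; p/q = (1·8 + 1)/(1·1 + 0) = 9/1; p² − 77·q² = 81 − 77 = 4.
  k = 2: m = 5, d = 4, a = ⌊(8 + 5)/4⌋ = 3; p/q = (3·9 + 8)/(3·1 + 1) = 35/4; p² − 77·q² = 1225 − 1232 = -7.
  k = 3: m = 7, d = 7, a = ⌊(8 + 7)/7⌋ = 2; p/q = (2·35 + 9)/(2·4 + 1) = 79/9; p² − 77·q² = 6241 − 6237 = 4.
  k = 4: m = 7, d = 4, a = ⌊(8 + 7)/4⌋ = 3; p/q = (3·79 + 35)/(3·9 + 4) = 272/31; p² − 77·q² = 73984 − 73997 = -13.
  k = 5: m = 5, d = 13, a = ⌊(8 + 5)/13⌋ = 1; p/q = (1·272 + 79)/(1·31 + 9) = 351/40; p² − 77·q² = 123201 − 123200 = 1.
  The first convergent with p² − 77·q² = 1 gives the fundamental solution (x₁, y₁) = (351, 40).
Step 2: Apply the recurrence (x_{n+1}, y_{n+1}) = (x₁x_n + 77y₁y_n, x₁y_n + y₁x_n) repeatedly.
  From (x_1, y_1) = (351, 40): x_2 = 351·351 + 77·40·40 = 246401; y_2 = 351·40 + 40·351 = 28080.
  From (x_2, y_2) = (246401, 28080): x_3 = 351·246401 + 77·40·28080 = 172973151; y_3 = 351·28080 + 40·246401 = 19712120.
  From (x_3, y_3) = (172973151, 19712120): x_4 = 351·172973151 + 77·40·19712120 = 121426905601; y_4 = 351·19712120 + 40·172973151 = 13837880160.
Step 3: Verify x_4² - 77·y_4² = 14744493403834165171201 - 14744493403834165171200 = 1 (should be 1). ✓

(x_1, y_1) = (351, 40); (x_4, y_4) = (121426905601, 13837880160).


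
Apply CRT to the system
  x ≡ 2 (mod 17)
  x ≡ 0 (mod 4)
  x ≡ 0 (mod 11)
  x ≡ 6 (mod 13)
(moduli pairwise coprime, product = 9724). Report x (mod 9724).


Product of moduli M = 17 · 4 · 11 · 13 = 9724.
Merge one congruence at a time:
  Start: x ≡ 2 (mod 17).
  Combine with x ≡ 0 (mod 4); new modulus lcm = 68.
    Write x = 2 + 17·t and substitute into x ≡ 0 (mod 4): 17·t ≡ 0 − 2 = -2 (mod 4).
    Reduce coefficients mod 4: 1·t ≡ 2 (mod 4).
    So t ≡ 2 (mod 4).
    Then x = 2 + 17·2 = 36, valid modulo lcm(17, 4) = 68: x ≡ 36 (mod 68).
  Combine with x ≡ 0 (mod 11); new modulus lcm = 748.
    Write x = 36 + 68·t and substitute into x ≡ 0 (mod 11): 68·t ≡ 0 − 36 = -36 (mod 11).
    Reduce coefficients mod 11: 2·t ≡ 8 (mod 11).
    The inverse of 2 mod 11 is 6 (since 2·6 = 12 = 1·11 + 1), so t ≡ 6·8 = 48 ≡ 4 (mod 11).
    Then x = 36 + 68·4 = 308, valid modulo lcm(68, 11) = 748: x ≡ 308 (mod 748).
  Combine with x ≡ 6 (mod 13); new modulus lcm = 9724.
    Write x = 308 + 748·t and substitute into x ≡ 6 (mod 13): 748·t ≡ 6 − 308 = -302 (mod 13).
    Reduce coefficients mod 13: 7·t ≡ 10 (mod 13).
    The inverse of 7 mod 13 is 2 (since 7·2 = 14 = 1·13 + 1), so t ≡ 2·10 = 20 ≡ 7 (mod 13).
    Then x = 308 + 748·7 = 5544, valid modulo lcm(748, 13) = 9724: x ≡ 5544 (mod 9724).
Verify against each original: 5544 mod 17 = 2, 5544 mod 4 = 0, 5544 mod 11 = 0, 5544 mod 13 = 6.

x ≡ 5544 (mod 9724).


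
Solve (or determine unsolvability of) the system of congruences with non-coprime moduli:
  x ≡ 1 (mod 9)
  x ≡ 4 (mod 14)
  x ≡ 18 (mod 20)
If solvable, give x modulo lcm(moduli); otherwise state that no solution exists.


Moduli 9, 14, 20 are not pairwise coprime, so CRT works modulo lcm(m_i) when all pairwise compatibility conditions hold.
Pairwise compatibility: gcd(m_i, m_j) must divide a_i - a_j for every pair.
Merge one congruence at a time:
  Start: x ≡ 1 (mod 9).
  Combine with x ≡ 4 (mod 14): gcd(9, 14) = 1; 4 - 1 = 3, which IS divisible by 1, so compatible.
    Write x = 1 + 9·t and substitute into x ≡ 4 (mod 14): 9·t ≡ 4 − 1 = 3 (mod 14).
    The inverse of 9 mod 14 is 11 (since 9·11 = 99 = 7·14 + 1), so t ≡ 11·3 = 33 ≡ 5 (mod 14).
    Then x = 1 + 9·5 = 46, valid modulo lcm(9, 14) = 126: x ≡ 46 (mod 126).
  Combine with x ≡ 18 (mod 20): gcd(126, 20) = 2; 18 - 46 = -28, which IS divisible by 2, so compatible.
    Write x = 46 + 126·t and substitute into x ≡ 18 (mod 20): 126·t ≡ 18 − 46 = -28 (mod 20).
    Divide the congruence (and modulus) by g = 2: 63·t ≡ -14 (mod 10).
    Reduce coefficients mod 10: 3·t ≡ 6 (mod 10).
    The inverse of 3 mod 10 is 7 (since 3·7 = 21 = 2·10 + 1), so t ≡ 7·6 = 42 ≡ 2 (mod 10).
    Then x = 46 + 126·2 = 298, valid modulo lcm(126, 20) = 1260: x ≡ 298 (mod 1260).
Verify: 298 mod 9 = 1, 298 mod 14 = 4, 298 mod 20 = 18.

x ≡ 298 (mod 1260).
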